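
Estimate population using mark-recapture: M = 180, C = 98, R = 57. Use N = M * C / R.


N = M * C / R = 180 * 98 / 57 = 17640 / 57 = 309.47 ≈ 309

309 individuals


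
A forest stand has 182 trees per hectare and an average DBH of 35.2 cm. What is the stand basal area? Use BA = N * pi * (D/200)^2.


(D/200)^2 = (35.2/200)^2 = 0.176^2 = 0.030976
Individual BA = 3.141593 * 0.030976 = 0.0973140 m^2
Stand BA = 182 * 0.0973140 = 17.7111 ≈ 17.71 m^2/ha

17.71 m^2/ha


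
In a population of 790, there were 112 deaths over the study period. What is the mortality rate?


Mortality rate = 112 / 790 = 0.141772 ≈ 0.1418

0.1418


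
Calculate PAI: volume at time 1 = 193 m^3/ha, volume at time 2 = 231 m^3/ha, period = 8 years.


PAI = (V2 - V1) / period = (231 - 193) / 8 = 38 / 8 = 4.75 m^3/ha/yr

4.75 m^3/ha/yr


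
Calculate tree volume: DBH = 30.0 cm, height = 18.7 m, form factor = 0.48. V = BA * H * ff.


(D/200)^2 = (30.0/200)^2 = 0.15^2 = 0.0225
BA = 3.141593 * 0.0225 = 0.0706858 m^2
V = 0.0706858 * 18.7 * 0.48 = 0.634476 ≈ 0.634 m^3

0.634 m^3


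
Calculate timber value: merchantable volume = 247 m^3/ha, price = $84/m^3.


Value = 247 * 84 = $20748/ha

$20748/ha


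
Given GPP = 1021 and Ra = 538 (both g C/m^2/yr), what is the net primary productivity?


NPP = GPP - Ra = 1021 - 538 = 483 g C/m^2/yr

483 g C/m^2/yr


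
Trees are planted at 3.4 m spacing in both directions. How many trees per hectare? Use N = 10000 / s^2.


N = 10000 / 3.4^2 = 10000 / 11.56 = 865.052 ≈ 865 trees/ha

865 trees/ha


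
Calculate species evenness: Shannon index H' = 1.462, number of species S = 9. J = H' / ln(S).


ln(9) = 2.19722
J = H' / ln(S) = 1.462 / 2.19722 = 0.665386 ≈ 0.6654

0.6654


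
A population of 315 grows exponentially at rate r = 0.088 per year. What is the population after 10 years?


r*t = 0.088 * 10 = 0.88
exp(0.88) = 2.41090
N = 315 * 2.41090 = 759.434 ≈ 759

759


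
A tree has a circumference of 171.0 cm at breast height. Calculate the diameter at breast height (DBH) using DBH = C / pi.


DBH = C / pi = 171.0 / 3.141593 = 54.4310 ≈ 54.43 cm

54.43 cm


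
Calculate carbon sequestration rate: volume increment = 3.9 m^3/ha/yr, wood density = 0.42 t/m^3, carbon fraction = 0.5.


C = 3.9 * 0.42 * 0.5 = 0.819 ≈ 0.82 t C/ha/yr

0.82 t C/ha/yr


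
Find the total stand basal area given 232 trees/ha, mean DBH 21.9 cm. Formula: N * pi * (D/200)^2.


(D/200)^2 = (21.9/200)^2 = 0.1095^2 = 0.01199025
Individual BA = 3.141593 * 0.01199025 = 0.0376685 m^2
Stand BA = 232 * 0.0376685 = 8.73909 ≈ 8.74 m^2/ha

8.74 m^2/ha


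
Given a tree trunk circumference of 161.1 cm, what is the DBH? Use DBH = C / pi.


DBH = C / pi = 161.1 / 3.141593 = 51.2797 ≈ 51.28 cm

51.28 cm


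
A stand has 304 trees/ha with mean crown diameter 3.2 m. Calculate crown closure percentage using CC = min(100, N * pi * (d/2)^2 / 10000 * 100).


(d/2)^2 = (3.2/2)^2 = 1.6^2 = 2.56
Crown area = 3.141593 * 2.56 = 8.04248 m^2
N * area / 10000 * 100 = 304 * 8.04248 / 10000 * 100 = 24.4491
CC = min(100, 24.4491) = 24.4491 ≈ 24.4%

24.4%


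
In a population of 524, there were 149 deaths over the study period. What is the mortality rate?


Mortality rate = 149 / 524 = 0.284351 ≈ 0.2844

0.2844


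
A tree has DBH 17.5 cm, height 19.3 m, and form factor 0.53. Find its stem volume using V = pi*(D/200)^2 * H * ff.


(D/200)^2 = (17.5/200)^2 = 0.0875^2 = 0.00765625
BA = 3.141593 * 0.00765625 = 0.0240528 m^2
V = 0.0240528 * 19.3 * 0.53 = 0.246036 ≈ 0.246 m^3

0.246 m^3


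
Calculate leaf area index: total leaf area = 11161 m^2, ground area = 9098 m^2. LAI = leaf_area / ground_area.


LAI = 11161 / 9098 = 1.2268 ≈ 1.23

1.23


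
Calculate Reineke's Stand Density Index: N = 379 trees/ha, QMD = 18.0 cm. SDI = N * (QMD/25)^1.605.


QMD/25 = 18.0/25 = 0.72
(0.72)^1.605 = exp(1.605 * ln(0.72)) = exp(1.605 * (-0.328504)) = exp(-0.527249) = 0.590226
SDI = 379 * 0.590226 = 223.696 ≈ 224

224


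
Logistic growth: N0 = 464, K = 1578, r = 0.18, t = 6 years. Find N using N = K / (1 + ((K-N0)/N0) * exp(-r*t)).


(K - N0)/N0 = (1578 - 464)/464 = 1114/464 = 2.40086
r*t = 0.18 * 6 = 1.08; exp(-1.08) = 0.339596
2.40086 * 0.339596 = 0.815322
1 + 0.815322 = 1.81532
N = 1578 / 1.81532 = 869.268 ≈ 869

869


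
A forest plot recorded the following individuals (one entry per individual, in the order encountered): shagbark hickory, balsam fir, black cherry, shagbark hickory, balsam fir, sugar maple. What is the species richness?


Total individuals logged = 6
Distinct species (count of individuals): shagbark hickory (2), balsam fir (2), black cherry (1), sugar maple (1)
Species richness = number of distinct species = 4

4


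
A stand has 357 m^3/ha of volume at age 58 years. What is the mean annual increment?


MAI = 357 / 58 = 6.1552 ≈ 6.16 m^3/ha/yr

6.16 m^3/ha/yr


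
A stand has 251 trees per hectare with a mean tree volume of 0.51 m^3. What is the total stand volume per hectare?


V_stand = 251 * 0.51 = 128.01 ≈ 128.0 m^3/ha

128.0 m^3/ha


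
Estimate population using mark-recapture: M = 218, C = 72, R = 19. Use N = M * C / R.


N = M * C / R = 218 * 72 / 19 = 15696 / 19 = 826.11 ≈ 826

826 individuals


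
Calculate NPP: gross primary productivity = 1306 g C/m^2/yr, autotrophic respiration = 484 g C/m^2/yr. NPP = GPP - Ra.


NPP = GPP - Ra = 1306 - 484 = 822 g C/m^2/yr

822 g C/m^2/yr


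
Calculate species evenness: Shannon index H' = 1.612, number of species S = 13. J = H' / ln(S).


ln(13) = 2.56495
J = H' / ln(S) = 1.612 / 2.56495 = 0.628472 ≈ 0.6285

0.6285


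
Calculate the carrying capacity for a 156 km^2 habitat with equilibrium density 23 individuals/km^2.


K = 23 * 156 = 3588 individuals

3588 individuals


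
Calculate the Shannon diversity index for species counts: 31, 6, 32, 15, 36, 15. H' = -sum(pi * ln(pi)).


Total N = 31 + 6 + 32 + 15 + 36 + 15 = 135
Per-species terms:
  p = 31/135 = 0.229630; ln(p) = -1.471286; p*ln(p) = 0.229630 * (-1.471286) = -0.337851
  p = 6/135 = 0.044444; ln(p) = -3.113525; p*ln(p) = 0.044444 * (-3.113525) = -0.138378
  p = 32/135 = 0.237037; ln(p) = -1.439539; p*ln(p) = 0.237037 * (-1.439539) = -0.341224
  p = 15/135 = 0.111111; ln(p) = -2.197226; p*ln(p) = 0.111111 * (-2.197226) = -0.244136
  p = 36/135 = 0.266667; ln(p) = -1.321755; p*ln(p) = 0.266667 * (-1.321755) = -0.352468
  p = 15/135 = 0.111111; ln(p) = -2.197226; p*ln(p) = 0.111111 * (-2.197226) = -0.244136
sum(p*ln(p)) = (-0.337851) + (-0.138378) + (-0.341224) + (-0.244136) + (-0.352468) + (-0.244136) = -1.658193
H' = -(-1.658193) = 1.658193 ≈ 1.6582

1.6582


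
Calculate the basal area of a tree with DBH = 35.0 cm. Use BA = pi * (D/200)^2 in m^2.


D/200 = 35.0/200 = 0.175 m
(D/200)^2 = 0.175^2 = 0.030625
BA = 3.141593 * 0.030625 = 0.0962113 ≈ 0.0962 m^2

0.0962 m^2


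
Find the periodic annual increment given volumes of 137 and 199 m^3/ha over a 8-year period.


PAI = (V2 - V1) / period = (199 - 137) / 8 = 62 / 8 = 7.75 m^3/ha/yr

7.75 m^3/ha/yr


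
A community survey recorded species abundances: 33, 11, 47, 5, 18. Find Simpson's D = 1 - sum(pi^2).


Total N = 33 + 11 + 47 + 5 + 18 = 114
Per-species terms:
  p = 33/114 = 0.289474; p^2 = 0.289474^2 = 0.083795
  p = 11/114 = 0.096491; p^2 = 0.096491^2 = 0.009311
  p = 47/114 = 0.412281; p^2 = 0.412281^2 = 0.169976
  p = 5/114 = 0.043860; p^2 = 0.043860^2 = 0.001924
  p = 18/114 = 0.157895; p^2 = 0.157895^2 = 0.024931
sum(p^2) = 0.083795 + 0.009311 + 0.169976 + 0.001924 + 0.024931 = 0.289937
D = 1 - 0.289937 = 0.710063 ≈ 0.7101

0.7101


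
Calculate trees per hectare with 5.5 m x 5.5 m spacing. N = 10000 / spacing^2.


N = 10000 / 5.5^2 = 10000 / 30.25 = 330.579 ≈ 331 trees/ha

331 trees/ha


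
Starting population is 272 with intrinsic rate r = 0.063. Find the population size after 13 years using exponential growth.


r*t = 0.063 * 13 = 0.819
exp(0.819) = 2.26823
N = 272 * 2.26823 = 616.959 ≈ 617

617


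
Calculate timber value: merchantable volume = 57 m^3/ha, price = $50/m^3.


Value = 57 * 50 = $2850/ha

$2850/ha


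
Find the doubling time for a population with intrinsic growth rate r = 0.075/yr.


td = ln(2) / 0.075 = 0.693147 / 0.075 = 9.24196 ≈ 9.2 years

9.2 years


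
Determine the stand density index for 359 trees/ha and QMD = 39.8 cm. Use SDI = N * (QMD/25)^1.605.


QMD/25 = 39.8/25 = 1.592
(1.592)^1.605 = exp(1.605 * ln(1.592)) = exp(1.605 * 0.464991) = exp(0.746311) = 2.10920
SDI = 359 * 2.10920 = 757.203 ≈ 757

757


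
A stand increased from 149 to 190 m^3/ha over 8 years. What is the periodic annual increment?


PAI = (V2 - V1) / period = (190 - 149) / 8 = 41 / 8 = 5.1250 ≈ 5.13 m^3/ha/yr

5.13 m^3/ha/yr


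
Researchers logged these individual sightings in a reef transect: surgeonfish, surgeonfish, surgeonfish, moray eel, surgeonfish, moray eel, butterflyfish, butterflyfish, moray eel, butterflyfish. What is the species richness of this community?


Total individuals logged = 10
Distinct species (count of individuals): surgeonfish (4), moray eel (3), butterflyfish (3)
Species richness = number of distinct species = 3

3


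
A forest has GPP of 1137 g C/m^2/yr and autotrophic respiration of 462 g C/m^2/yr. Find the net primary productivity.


NPP = GPP - Ra = 1137 - 462 = 675 g C/m^2/yr

675 g C/m^2/yr


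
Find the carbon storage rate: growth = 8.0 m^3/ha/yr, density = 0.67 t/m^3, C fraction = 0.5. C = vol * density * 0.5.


C = 8.0 * 0.67 * 0.5 = 2.68 t C/ha/yr

2.68 t C/ha/yr


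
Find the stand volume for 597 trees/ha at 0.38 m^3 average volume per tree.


V_stand = 597 * 0.38 = 226.86 ≈ 226.9 m^3/ha

226.9 m^3/ha


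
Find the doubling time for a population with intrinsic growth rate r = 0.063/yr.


td = ln(2) / 0.063 = 0.693147 / 0.063 = 11.0023 ≈ 11.0 years

11.0 years


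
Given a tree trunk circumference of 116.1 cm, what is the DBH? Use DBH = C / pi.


DBH = C / pi = 116.1 / 3.141593 = 36.9558 ≈ 36.96 cm

36.96 cm


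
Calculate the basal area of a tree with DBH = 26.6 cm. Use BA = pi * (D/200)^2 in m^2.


D/200 = 26.6/200 = 0.133 m
(D/200)^2 = 0.133^2 = 0.017689
BA = 3.141593 * 0.017689 = 0.0555716 ≈ 0.0556 m^2

0.0556 m^2


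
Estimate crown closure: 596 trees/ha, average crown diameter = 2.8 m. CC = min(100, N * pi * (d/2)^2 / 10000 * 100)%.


(d/2)^2 = (2.8/2)^2 = 1.4^2 = 1.96
Crown area = 3.141593 * 1.96 = 6.15752 m^2
N * area / 10000 * 100 = 596 * 6.15752 / 10000 * 100 = 36.6988
CC = min(100, 36.6988) = 36.6988 ≈ 36.7%

36.7%


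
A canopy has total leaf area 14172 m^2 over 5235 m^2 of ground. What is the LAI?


LAI = 14172 / 5235 = 2.7072 ≈ 2.71

2.71


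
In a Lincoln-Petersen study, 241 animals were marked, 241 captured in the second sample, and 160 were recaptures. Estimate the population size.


N = M * C / R = 241 * 241 / 160 = 58081 / 160 = 363.01 ≈ 363

363 individuals


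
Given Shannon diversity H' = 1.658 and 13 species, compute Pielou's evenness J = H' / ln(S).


ln(13) = 2.56495
J = H' / ln(S) = 1.658 / 2.56495 = 0.646406 ≈ 0.6464

0.6464


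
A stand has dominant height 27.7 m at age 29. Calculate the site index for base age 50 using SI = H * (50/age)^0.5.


50/29 = 1.72414
(1.72414)^0.5 = 1.31307
SI = 27.7 * 1.31307 = 36.3720 ≈ 36.4 m

36.4 m


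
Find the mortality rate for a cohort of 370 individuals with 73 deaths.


Mortality rate = 73 / 370 = 0.197297 ≈ 0.1973

0.1973


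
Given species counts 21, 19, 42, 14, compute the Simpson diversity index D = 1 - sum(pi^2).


Total N = 21 + 19 + 42 + 14 = 96
Per-species terms:
  p = 21/96 = 0.218750; p^2 = 0.218750^2 = 0.047852
  p = 19/96 = 0.197917; p^2 = 0.197917^2 = 0.039171
  p = 42/96 = 0.437500; p^2 = 0.437500^2 = 0.191406
  p = 14/96 = 0.145833; p^2 = 0.145833^2 = 0.021267
sum(p^2) = 0.047852 + 0.039171 + 0.191406 + 0.021267 = 0.299696
D = 1 - 0.299696 = 0.700304 ≈ 0.7003

0.7003


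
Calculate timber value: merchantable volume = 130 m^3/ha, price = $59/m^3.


Value = 130 * 59 = $7670/ha

$7670/ha


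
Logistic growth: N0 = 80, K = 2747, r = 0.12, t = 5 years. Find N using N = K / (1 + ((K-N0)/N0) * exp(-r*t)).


(K - N0)/N0 = (2747 - 80)/80 = 2667/80 = 33.3375
r*t = 0.12 * 5 = 0.6; exp(-0.6) = 0.548812
33.3375 * 0.548812 = 18.2960
1 + 18.2960 = 19.2960
N = 2747 / 19.2960 = 142.361 ≈ 142

142


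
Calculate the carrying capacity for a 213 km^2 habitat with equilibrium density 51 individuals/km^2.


K = 51 * 213 = 10863 individuals

10863 individuals


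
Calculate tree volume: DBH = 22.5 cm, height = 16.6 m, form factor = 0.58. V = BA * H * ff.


(D/200)^2 = (22.5/200)^2 = 0.1125^2 = 0.01265625
BA = 3.141593 * 0.01265625 = 0.0397608 m^2
V = 0.0397608 * 16.6 * 0.58 = 0.382817 ≈ 0.383 m^3

0.383 m^3


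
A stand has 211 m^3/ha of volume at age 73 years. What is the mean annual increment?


MAI = 211 / 73 = 2.8904 ≈ 2.89 m^3/ha/yr

2.89 m^3/ha/yr


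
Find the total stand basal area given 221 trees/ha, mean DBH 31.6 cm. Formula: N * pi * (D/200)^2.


(D/200)^2 = (31.6/200)^2 = 0.158^2 = 0.024964
Individual BA = 3.141593 * 0.024964 = 0.0784267 m^2
Stand BA = 221 * 0.0784267 = 17.3323 ≈ 17.33 m^2/ha

17.33 m^2/ha


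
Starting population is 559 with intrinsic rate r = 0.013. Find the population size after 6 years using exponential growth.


r*t = 0.013 * 6 = 0.078
exp(0.078) = 1.08112
N = 559 * 1.08112 = 604.346 ≈ 604

604


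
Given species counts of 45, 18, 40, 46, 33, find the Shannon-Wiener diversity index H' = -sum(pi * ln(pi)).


Total N = 45 + 18 + 40 + 46 + 33 = 182
Per-species terms:
  p = 45/182 = 0.247253; ln(p) = -1.397343; p*ln(p) = 0.247253 * (-1.397343) = -0.345497
  p = 18/182 = 0.098901; ln(p) = -2.313636; p*ln(p) = 0.098901 * (-2.313636) = -0.228821
  p = 40/182 = 0.219780; ln(p) = -1.515128; p*ln(p) = 0.219780 * (-1.515128) = -0.332995
  p = 46/182 = 0.252747; ln(p) = -1.375366; p*ln(p) = 0.252747 * (-1.375366) = -0.347620
  p = 33/182 = 0.181319; ln(p) = -1.707497; p*ln(p) = 0.181319 * (-1.707497) = -0.309602
sum(p*ln(p)) = (-0.345497) + (-0.228821) + (-0.332995) + (-0.347620) + (-0.309602) = -1.564535
H' = -(-1.564535) = 1.564535 ≈ 1.5645

1.5645


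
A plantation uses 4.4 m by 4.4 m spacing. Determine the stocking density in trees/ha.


N = 10000 / 4.4^2 = 10000 / 19.36 = 516.529 ≈ 517 trees/ha

517 trees/ha


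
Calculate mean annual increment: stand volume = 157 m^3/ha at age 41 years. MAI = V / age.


MAI = 157 / 41 = 3.8293 ≈ 3.83 m^3/ha/yr

3.83 m^3/ha/yr


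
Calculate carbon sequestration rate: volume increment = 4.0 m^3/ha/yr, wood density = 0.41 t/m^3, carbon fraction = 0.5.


C = 4.0 * 0.41 * 0.5 = 0.82 t C/ha/yr

0.82 t C/ha/yr


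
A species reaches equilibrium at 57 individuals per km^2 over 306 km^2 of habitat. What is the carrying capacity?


K = 57 * 306 = 17442 individuals

17442 individuals


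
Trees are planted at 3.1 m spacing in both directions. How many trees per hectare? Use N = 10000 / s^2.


N = 10000 / 3.1^2 = 10000 / 9.61 = 1040.58 ≈ 1041 trees/ha

1041 trees/ha


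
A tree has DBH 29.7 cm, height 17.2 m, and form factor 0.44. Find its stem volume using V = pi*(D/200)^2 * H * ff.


(D/200)^2 = (29.7/200)^2 = 0.1485^2 = 0.02205225
BA = 3.141593 * 0.02205225 = 0.0692792 m^2
V = 0.0692792 * 17.2 * 0.44 = 0.524305 ≈ 0.524 m^3

0.524 m^3


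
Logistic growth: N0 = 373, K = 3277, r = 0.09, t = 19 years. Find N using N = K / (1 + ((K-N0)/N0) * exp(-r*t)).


(K - N0)/N0 = (3277 - 373)/373 = 2904/373 = 7.78552
r*t = 0.09 * 19 = 1.71; exp(-1.71) = 0.180866
7.78552 * 0.180866 = 1.40814
1 + 1.40814 = 2.40814
N = 3277 / 2.40814 = 1360.80 ≈ 1361

1361


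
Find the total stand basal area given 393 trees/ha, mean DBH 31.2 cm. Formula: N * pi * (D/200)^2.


(D/200)^2 = (31.2/200)^2 = 0.156^2 = 0.024336
Individual BA = 3.141593 * 0.024336 = 0.0764538 m^2
Stand BA = 393 * 0.0764538 = 30.0463 ≈ 30.05 m^2/ha

30.05 m^2/ha


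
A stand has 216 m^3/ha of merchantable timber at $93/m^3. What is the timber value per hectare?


Value = 216 * 93 = $20088/ha

$20088/ha


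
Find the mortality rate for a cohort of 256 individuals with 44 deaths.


Mortality rate = 44 / 256 = 0.171875 ≈ 0.1719

0.1719


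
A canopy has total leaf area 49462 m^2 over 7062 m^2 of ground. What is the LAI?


LAI = 49462 / 7062 = 7.0040 ≈ 7.00

7.00


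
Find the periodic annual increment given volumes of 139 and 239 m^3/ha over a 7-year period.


PAI = (V2 - V1) / period = (239 - 139) / 7 = 100 / 7 = 14.2857 ≈ 14.29 m^3/ha/yr

14.29 m^3/ha/yr


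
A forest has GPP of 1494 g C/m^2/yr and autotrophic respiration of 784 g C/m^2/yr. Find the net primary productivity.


NPP = GPP - Ra = 1494 - 784 = 710 g C/m^2/yr

710 g C/m^2/yr


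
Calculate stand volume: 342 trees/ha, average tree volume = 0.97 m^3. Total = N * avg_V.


V_stand = 342 * 0.97 = 331.74 ≈ 331.7 m^3/ha

331.7 m^3/ha


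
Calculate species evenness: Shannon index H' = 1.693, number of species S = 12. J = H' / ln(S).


ln(12) = 2.48491
J = H' / ln(S) = 1.693 / 2.48491 = 0.681312 ≈ 0.6813

0.6813


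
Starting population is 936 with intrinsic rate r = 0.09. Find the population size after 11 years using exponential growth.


r*t = 0.09 * 11 = 0.99
exp(0.99) = 2.69123
N = 936 * 2.69123 = 2518.99 ≈ 2519

2519


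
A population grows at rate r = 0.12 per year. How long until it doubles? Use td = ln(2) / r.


td = ln(2) / 0.12 = 0.693147 / 0.12 = 5.77623 ≈ 5.8 years

5.8 years


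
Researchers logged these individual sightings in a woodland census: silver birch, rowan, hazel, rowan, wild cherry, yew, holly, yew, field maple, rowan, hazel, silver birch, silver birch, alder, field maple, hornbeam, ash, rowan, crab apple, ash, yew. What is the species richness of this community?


Total individuals logged = 21
Distinct species (count of individuals): silver birch (3), rowan (4), hazel (2), wild cherry (1), yew (3), holly (1), field maple (2), alder (1), hornbeam (1), ash (2), crab apple (1)
Species richness = number of distinct species = 11

11


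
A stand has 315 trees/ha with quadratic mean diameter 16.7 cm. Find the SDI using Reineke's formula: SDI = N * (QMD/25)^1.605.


QMD/25 = 16.7/25 = 0.668
(0.668)^1.605 = exp(1.605 * ln(0.668)) = exp(1.605 * (-0.403467)) = exp(-0.647565) = 0.523319
SDI = 315 * 0.523319 = 164.845 ≈ 165

165


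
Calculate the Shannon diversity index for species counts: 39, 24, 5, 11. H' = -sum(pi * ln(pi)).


Total N = 39 + 24 + 5 + 11 = 79
Per-species terms:
  p = 39/79 = 0.493671; ln(p) = -0.705886; p*ln(p) = 0.493671 * (-0.705886) = -0.348475
  p = 24/79 = 0.303797; ln(p) = -1.191396; p*ln(p) = 0.303797 * (-1.191396) = -0.361943
  p = 5/79 = 0.063291; ln(p) = -2.760012; p*ln(p) = 0.063291 * (-2.760012) = -0.174684
  p = 11/79 = 0.139241; ln(p) = -1.971549; p*ln(p) = 0.139241 * (-1.971549) = -0.274520
sum(p*ln(p)) = (-0.348475) + (-0.361943) + (-0.174684) + (-0.274520) = -1.159622
H' = -(-1.159622) = 1.159622 ≈ 1.1596

1.1596


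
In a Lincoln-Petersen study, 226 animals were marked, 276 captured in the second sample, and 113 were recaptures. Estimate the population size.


N = M * C / R = 226 * 276 / 113 = 62376 / 113 = 552

552 individuals


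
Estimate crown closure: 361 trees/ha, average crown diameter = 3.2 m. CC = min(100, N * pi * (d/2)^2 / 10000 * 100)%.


(d/2)^2 = (3.2/2)^2 = 1.6^2 = 2.56
Crown area = 3.141593 * 2.56 = 8.04248 m^2
N * area / 10000 * 100 = 361 * 8.04248 / 10000 * 100 = 29.0334
CC = min(100, 29.0334) = 29.0334 ≈ 29.0%

29.0%


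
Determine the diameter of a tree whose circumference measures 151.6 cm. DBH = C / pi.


DBH = C / pi = 151.6 / 3.141593 = 48.2558 ≈ 48.26 cm

48.26 cm


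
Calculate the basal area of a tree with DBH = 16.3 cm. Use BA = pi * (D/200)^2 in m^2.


D/200 = 16.3/200 = 0.0815 m
(D/200)^2 = 0.0815^2 = 0.00664225
BA = 3.141593 * 0.00664225 = 0.0208672 ≈ 0.0209 m^2

0.0209 m^2


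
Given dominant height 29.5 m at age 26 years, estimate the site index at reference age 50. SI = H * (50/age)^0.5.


50/26 = 1.92308
(1.92308)^0.5 = 1.38675
SI = 29.5 * 1.38675 = 40.9091 ≈ 40.9 m

40.9 m


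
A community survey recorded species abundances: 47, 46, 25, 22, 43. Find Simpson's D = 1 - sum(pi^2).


Total N = 47 + 46 + 25 + 22 + 43 = 183
Per-species terms:
  p = 47/183 = 0.256831; p^2 = 0.256831^2 = 0.065962
  p = 46/183 = 0.251366; p^2 = 0.251366^2 = 0.063185
  p = 25/183 = 0.136612; p^2 = 0.136612^2 = 0.018663
  p = 22/183 = 0.120219; p^2 = 0.120219^2 = 0.014453
  p = 43/183 = 0.234973; p^2 = 0.234973^2 = 0.055212
sum(p^2) = 0.065962 + 0.063185 + 0.018663 + 0.014453 + 0.055212 = 0.217475
D = 1 - 0.217475 = 0.782525 ≈ 0.7825

0.7825


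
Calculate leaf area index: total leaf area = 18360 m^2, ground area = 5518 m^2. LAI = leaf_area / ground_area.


LAI = 18360 / 5518 = 3.3273 ≈ 3.33

3.33


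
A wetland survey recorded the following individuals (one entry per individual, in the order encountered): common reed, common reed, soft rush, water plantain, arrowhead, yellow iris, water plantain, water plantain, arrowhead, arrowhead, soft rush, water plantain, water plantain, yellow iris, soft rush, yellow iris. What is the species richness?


Total individuals logged = 16
Distinct species (count of individuals): common reed (2), soft rush (3), water plantain (5), arrowhead (3), yellow iris (3)
Species richness = number of distinct species = 5

5


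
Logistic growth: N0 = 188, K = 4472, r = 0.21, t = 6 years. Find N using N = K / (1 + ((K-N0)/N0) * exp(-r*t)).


(K - N0)/N0 = (4472 - 188)/188 = 4284/188 = 22.7872
r*t = 0.21 * 6 = 1.26; exp(-1.26) = 0.283654
22.7872 * 0.283654 = 6.46368
1 + 6.46368 = 7.46368
N = 4472 / 7.46368 = 599.168 ≈ 599

599


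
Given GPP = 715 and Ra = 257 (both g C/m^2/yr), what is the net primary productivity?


NPP = GPP - Ra = 715 - 257 = 458 g C/m^2/yr

458 g C/m^2/yr


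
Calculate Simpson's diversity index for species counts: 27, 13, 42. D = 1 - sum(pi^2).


Total N = 27 + 13 + 42 = 82
Per-species terms:
  p = 27/82 = 0.329268; p^2 = 0.329268^2 = 0.108417
  p = 13/82 = 0.158537; p^2 = 0.158537^2 = 0.025134
  p = 42/82 = 0.512195; p^2 = 0.512195^2 = 0.262344
sum(p^2) = 0.108417 + 0.025134 + 0.262344 = 0.395895
D = 1 - 0.395895 = 0.604105 ≈ 0.6041

0.6041


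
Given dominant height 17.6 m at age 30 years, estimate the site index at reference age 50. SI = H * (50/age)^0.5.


50/30 = 1.66667
(1.66667)^0.5 = 1.29100
SI = 17.6 * 1.29100 = 22.7216 ≈ 22.7 m

22.7 m


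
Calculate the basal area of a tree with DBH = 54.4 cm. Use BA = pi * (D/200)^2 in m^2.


D/200 = 54.4/200 = 0.272 m
(D/200)^2 = 0.272^2 = 0.073984
BA = 3.141593 * 0.073984 = 0.232428 ≈ 0.2324 m^2

0.2324 m^2


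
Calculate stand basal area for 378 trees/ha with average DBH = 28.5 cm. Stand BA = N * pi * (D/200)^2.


(D/200)^2 = (28.5/200)^2 = 0.1425^2 = 0.02030625
Individual BA = 3.141593 * 0.02030625 = 0.0637940 m^2
Stand BA = 378 * 0.0637940 = 24.1141 ≈ 24.11 m^2/ha

24.11 m^2/ha


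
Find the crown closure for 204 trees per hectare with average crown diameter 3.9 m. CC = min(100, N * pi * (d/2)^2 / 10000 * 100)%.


(d/2)^2 = (3.9/2)^2 = 1.95^2 = 3.8025
Crown area = 3.141593 * 3.8025 = 11.9459 m^2
N * area / 10000 * 100 = 204 * 11.9459 / 10000 * 100 = 24.3696
CC = min(100, 24.3696) = 24.3696 ≈ 24.4%

24.4%


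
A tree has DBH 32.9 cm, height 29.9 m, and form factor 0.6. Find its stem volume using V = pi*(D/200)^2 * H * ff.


(D/200)^2 = (32.9/200)^2 = 0.1645^2 = 0.02706025
BA = 3.141593 * 0.02706025 = 0.0850123 m^2
V = 0.0850123 * 29.9 * 0.6 = 1.52512 ≈ 1.525 m^3

1.525 m^3


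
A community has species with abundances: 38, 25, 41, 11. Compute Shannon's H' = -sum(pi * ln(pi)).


Total N = 38 + 25 + 41 + 11 = 115
Per-species terms:
  p = 38/115 = 0.330435; ln(p) = -1.107345; p*ln(p) = 0.330435 * (-1.107345) = -0.365906
  p = 25/115 = 0.217391; ln(p) = -1.526058; p*ln(p) = 0.217391 * (-1.526058) = -0.331751
  p = 41/115 = 0.356522; ln(p) = -1.031359; p*ln(p) = 0.356522 * (-1.031359) = -0.367702
  p = 11/115 = 0.095652; ln(p) = -2.347039; p*ln(p) = 0.095652 * (-2.347039) = -0.224499
sum(p*ln(p)) = (-0.365906) + (-0.331751) + (-0.367702) + (-0.224499) = -1.289858
H' = -(-1.289858) = 1.289858 ≈ 1.2899

1.2899


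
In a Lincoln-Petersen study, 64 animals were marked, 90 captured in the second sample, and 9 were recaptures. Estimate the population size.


N = M * C / R = 64 * 90 / 9 = 5760 / 9 = 640

640 individuals


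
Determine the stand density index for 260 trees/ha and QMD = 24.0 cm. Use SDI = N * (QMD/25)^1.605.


QMD/25 = 24.0/25 = 0.96
(0.96)^1.605 = exp(1.605 * ln(0.96)) = exp(1.605 * (-0.0408220)) = exp(-0.0655193) = 0.936581
SDI = 260 * 0.936581 = 243.511 ≈ 244

244


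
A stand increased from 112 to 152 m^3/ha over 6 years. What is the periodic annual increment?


PAI = (V2 - V1) / period = (152 - 112) / 6 = 40 / 6 = 6.6667 ≈ 6.67 m^3/ha/yr

6.67 m^3/ha/yr


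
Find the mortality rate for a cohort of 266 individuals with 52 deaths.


Mortality rate = 52 / 266 = 0.195489 ≈ 0.1955

0.1955


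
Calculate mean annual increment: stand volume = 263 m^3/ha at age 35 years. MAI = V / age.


MAI = 263 / 35 = 7.5143 ≈ 7.51 m^3/ha/yr

7.51 m^3/ha/yr


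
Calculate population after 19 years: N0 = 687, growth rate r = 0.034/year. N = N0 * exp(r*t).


r*t = 0.034 * 19 = 0.646
exp(0.646) = 1.90789
N = 687 * 1.90789 = 1310.72 ≈ 1311

1311


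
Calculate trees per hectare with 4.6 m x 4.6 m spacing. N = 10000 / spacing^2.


N = 10000 / 4.6^2 = 10000 / 21.16 = 472.590 ≈ 473 trees/ha

473 trees/ha


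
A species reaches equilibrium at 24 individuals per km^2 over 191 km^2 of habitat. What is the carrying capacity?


K = 24 * 191 = 4584 individuals

4584 individuals


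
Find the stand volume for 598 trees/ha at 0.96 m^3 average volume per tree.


V_stand = 598 * 0.96 = 574.08 ≈ 574.1 m^3/ha

574.1 m^3/ha


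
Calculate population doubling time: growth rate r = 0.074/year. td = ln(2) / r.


td = ln(2) / 0.074 = 0.693147 / 0.074 = 9.36685 ≈ 9.4 years

9.4 years


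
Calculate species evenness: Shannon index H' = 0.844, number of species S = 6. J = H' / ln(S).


ln(6) = 1.79176
J = H' / ln(S) = 0.844 / 1.79176 = 0.471045 ≈ 0.4710

0.4710


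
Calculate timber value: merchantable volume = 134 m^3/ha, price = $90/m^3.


Value = 134 * 90 = $12060/ha

$12060/ha


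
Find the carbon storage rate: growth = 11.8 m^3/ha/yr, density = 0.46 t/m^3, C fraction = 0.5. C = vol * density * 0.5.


C = 11.8 * 0.46 * 0.5 = 2.714 ≈ 2.71 t C/ha/yr

2.71 t C/ha/yr


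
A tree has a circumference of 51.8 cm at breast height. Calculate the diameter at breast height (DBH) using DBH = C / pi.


DBH = C / pi = 51.8 / 3.141593 = 16.4885 ≈ 16.49 cm

16.49 cm


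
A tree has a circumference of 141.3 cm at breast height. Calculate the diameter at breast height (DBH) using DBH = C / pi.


DBH = C / pi = 141.3 / 3.141593 = 44.9772 ≈ 44.98 cm

44.98 cm


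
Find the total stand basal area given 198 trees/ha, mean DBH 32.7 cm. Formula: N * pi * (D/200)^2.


(D/200)^2 = (32.7/200)^2 = 0.1635^2 = 0.02673225
Individual BA = 3.141593 * 0.02673225 = 0.0839818 m^2
Stand BA = 198 * 0.0839818 = 16.6284 ≈ 16.63 m^2/ha

16.63 m^2/ha


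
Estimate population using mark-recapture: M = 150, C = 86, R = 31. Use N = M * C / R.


N = M * C / R = 150 * 86 / 31 = 12900 / 31 = 416.13 ≈ 416

416 individuals


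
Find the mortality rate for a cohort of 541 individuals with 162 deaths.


Mortality rate = 162 / 541 = 0.299445 ≈ 0.2994

0.2994


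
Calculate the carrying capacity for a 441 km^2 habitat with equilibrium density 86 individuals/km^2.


K = 86 * 441 = 37926 individuals

37926 individuals


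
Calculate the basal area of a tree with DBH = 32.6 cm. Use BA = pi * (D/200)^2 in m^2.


D/200 = 32.6/200 = 0.163 m
(D/200)^2 = 0.163^2 = 0.026569
BA = 3.141593 * 0.026569 = 0.0834690 ≈ 0.0835 m^2

0.0835 m^2


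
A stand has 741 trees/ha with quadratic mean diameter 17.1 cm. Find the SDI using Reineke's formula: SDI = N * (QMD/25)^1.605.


QMD/25 = 17.1/25 = 0.684
(0.684)^1.605 = exp(1.605 * ln(0.684)) = exp(1.605 * (-0.379797)) = exp(-0.609574) = 0.543582
SDI = 741 * 0.543582 = 402.794 ≈ 403

403


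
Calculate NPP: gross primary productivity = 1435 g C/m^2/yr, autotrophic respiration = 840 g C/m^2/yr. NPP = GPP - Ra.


NPP = GPP - Ra = 1435 - 840 = 595 g C/m^2/yr

595 g C/m^2/yr


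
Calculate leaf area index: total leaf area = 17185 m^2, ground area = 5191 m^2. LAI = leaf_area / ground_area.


LAI = 17185 / 5191 = 3.3105 ≈ 3.31

3.31


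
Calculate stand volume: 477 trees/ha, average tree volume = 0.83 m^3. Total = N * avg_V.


V_stand = 477 * 0.83 = 395.91 ≈ 395.9 m^3/ha

395.9 m^3/ha


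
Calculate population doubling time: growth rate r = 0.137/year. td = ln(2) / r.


td = ln(2) / 0.137 = 0.693147 / 0.137 = 5.05947 ≈ 5.1 years

5.1 years


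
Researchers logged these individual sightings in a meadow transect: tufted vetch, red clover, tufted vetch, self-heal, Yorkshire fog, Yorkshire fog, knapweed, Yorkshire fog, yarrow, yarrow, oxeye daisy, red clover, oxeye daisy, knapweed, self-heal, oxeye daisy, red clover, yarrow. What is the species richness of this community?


Total individuals logged = 18
Distinct species (count of individuals): tufted vetch (2), red clover (3), self-heal (2), Yorkshire fog (3), knapweed (2), yarrow (3), oxeye daisy (3)
Species richness = number of distinct species = 7

7


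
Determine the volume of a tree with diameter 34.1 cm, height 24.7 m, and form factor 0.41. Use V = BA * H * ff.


(D/200)^2 = (34.1/200)^2 = 0.1705^2 = 0.02907025
BA = 3.141593 * 0.02907025 = 0.0913269 m^2
V = 0.0913269 * 24.7 * 0.41 = 0.924868 ≈ 0.925 m^3

0.925 m^3


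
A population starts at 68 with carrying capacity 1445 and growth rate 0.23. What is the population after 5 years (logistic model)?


(K - N0)/N0 = (1445 - 68)/68 = 1377/68 = 20.2500
r*t = 0.23 * 5 = 1.15; exp(-1.15) = 0.316637
20.2500 * 0.316637 = 6.41190
1 + 6.41190 = 7.41190
N = 1445 / 7.41190 = 194.957 ≈ 195

195


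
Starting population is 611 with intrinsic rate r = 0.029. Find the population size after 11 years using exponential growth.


r*t = 0.029 * 11 = 0.319
exp(0.319) = 1.37575
N = 611 * 1.37575 = 840.583 ≈ 841

841


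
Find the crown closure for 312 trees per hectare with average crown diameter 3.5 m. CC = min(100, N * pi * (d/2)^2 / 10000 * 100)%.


(d/2)^2 = (3.5/2)^2 = 1.75^2 = 3.0625
Crown area = 3.141593 * 3.0625 = 9.62113 m^2
N * area / 10000 * 100 = 312 * 9.62113 / 10000 * 100 = 30.0179
CC = min(100, 30.0179) = 30.0179 ≈ 30.0%

30.0%


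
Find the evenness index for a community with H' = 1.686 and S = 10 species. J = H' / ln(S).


ln(10) = 2.30259
J = H' / ln(S) = 1.686 / 2.30259 = 0.732219 ≈ 0.7322

0.7322


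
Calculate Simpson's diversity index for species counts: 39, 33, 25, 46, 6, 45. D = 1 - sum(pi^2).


Total N = 39 + 33 + 25 + 46 + 6 + 45 = 194
Per-species terms:
  p = 39/194 = 0.201031; p^2 = 0.201031^2 = 0.040413
  p = 33/194 = 0.170103; p^2 = 0.170103^2 = 0.028935
  p = 25/194 = 0.128866; p^2 = 0.128866^2 = 0.016606
  p = 46/194 = 0.237113; p^2 = 0.237113^2 = 0.056223
  p = 6/194 = 0.030928; p^2 = 0.030928^2 = 0.000957
  p = 45/194 = 0.231959; p^2 = 0.231959^2 = 0.053805
sum(p^2) = 0.040413 + 0.028935 + 0.016606 + 0.056223 + 0.000957 + 0.053805 = 0.196939
D = 1 - 0.196939 = 0.803061 ≈ 0.8031

0.8031


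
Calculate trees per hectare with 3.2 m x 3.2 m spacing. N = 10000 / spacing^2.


N = 10000 / 3.2^2 = 10000 / 10.24 = 976.563 ≈ 977 trees/ha

977 trees/ha


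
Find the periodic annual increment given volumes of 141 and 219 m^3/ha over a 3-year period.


PAI = (V2 - V1) / period = (219 - 141) / 3 = 78 / 3 = 26.00 m^3/ha/yr

26.00 m^3/ha/yr


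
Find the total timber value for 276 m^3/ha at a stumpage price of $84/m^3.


Value = 276 * 84 = $23184/ha

$23184/ha


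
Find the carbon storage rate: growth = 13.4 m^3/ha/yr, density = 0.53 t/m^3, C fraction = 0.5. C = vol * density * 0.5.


C = 13.4 * 0.53 * 0.5 = 3.551 ≈ 3.55 t C/ha/yr

3.55 t C/ha/yr


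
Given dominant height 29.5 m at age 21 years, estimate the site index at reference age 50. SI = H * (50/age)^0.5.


50/21 = 2.38095
(2.38095)^0.5 = 1.54303
SI = 29.5 * 1.54303 = 45.5194 ≈ 45.5 m

45.5 m


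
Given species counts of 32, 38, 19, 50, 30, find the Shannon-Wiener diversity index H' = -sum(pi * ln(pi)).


Total N = 32 + 38 + 19 + 50 + 30 = 169
Per-species terms:
  p = 32/169 = 0.189349; ln(p) = -1.664163; p*ln(p) = 0.189349 * (-1.664163) = -0.315108
  p = 38/169 = 0.224852; ln(p) = -1.492313; p*ln(p) = 0.224852 * (-1.492313) = -0.335550
  p = 19/169 = 0.112426; ln(p) = -2.185460; p*ln(p) = 0.112426 * (-2.185460) = -0.245703
  p = 50/169 = 0.295858; ln(p) = -1.217876; p*ln(p) = 0.295858 * (-1.217876) = -0.360318
  p = 30/169 = 0.177515; ln(p) = -1.728700; p*ln(p) = 0.177515 * (-1.728700) = -0.306870
sum(p*ln(p)) = (-0.315108) + (-0.335550) + (-0.245703) + (-0.360318) + (-0.306870) = -1.563549
H' = -(-1.563549) = 1.563549 ≈ 1.5635

1.5635


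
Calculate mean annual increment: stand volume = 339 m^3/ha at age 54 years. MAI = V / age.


MAI = 339 / 54 = 6.2778 ≈ 6.28 m^3/ha/yr

6.28 m^3/ha/yr


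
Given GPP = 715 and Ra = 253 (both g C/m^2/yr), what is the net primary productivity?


NPP = GPP - Ra = 715 - 253 = 462 g C/m^2/yr

462 g C/m^2/yr


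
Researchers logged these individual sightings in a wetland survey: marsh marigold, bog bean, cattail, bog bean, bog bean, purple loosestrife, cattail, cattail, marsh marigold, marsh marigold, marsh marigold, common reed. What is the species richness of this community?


Total individuals logged = 12
Distinct species (count of individuals): marsh marigold (4), bog bean (3), cattail (3), purple loosestrife (1), common reed (1)
Species richness = number of distinct species = 5

5


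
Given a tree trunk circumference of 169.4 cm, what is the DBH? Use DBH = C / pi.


DBH = C / pi = 169.4 / 3.141593 = 53.9217 ≈ 53.92 cm

53.92 cm


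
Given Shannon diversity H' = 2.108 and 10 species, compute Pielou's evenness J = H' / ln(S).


ln(10) = 2.30259
J = H' / ln(S) = 2.108 / 2.30259 = 0.915491 ≈ 0.9155

0.9155


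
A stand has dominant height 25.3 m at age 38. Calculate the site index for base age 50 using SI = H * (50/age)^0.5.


50/38 = 1.31579
(1.31579)^0.5 = 1.14708
SI = 25.3 * 1.14708 = 29.0211 ≈ 29.0 m

29.0 m


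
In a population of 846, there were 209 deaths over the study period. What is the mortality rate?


Mortality rate = 209 / 846 = 0.247045 ≈ 0.2470

0.2470


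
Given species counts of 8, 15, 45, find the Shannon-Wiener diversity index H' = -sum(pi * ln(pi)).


Total N = 8 + 15 + 45 = 68
Per-species terms:
  p = 8/68 = 0.117647; ln(p) = -2.140067; p*ln(p) = 0.117647 * (-2.140067) = -0.251772
  p = 15/68 = 0.220588; ln(p) = -1.511459; p*ln(p) = 0.220588 * (-1.511459) = -0.333410
  p = 45/68 = 0.661765; ln(p) = -0.412845; p*ln(p) = 0.661765 * (-0.412845) = -0.273206
sum(p*ln(p)) = (-0.251772) + (-0.333410) + (-0.273206) = -0.858388
H' = -(-0.858388) = 0.858388 ≈ 0.8584

0.8584


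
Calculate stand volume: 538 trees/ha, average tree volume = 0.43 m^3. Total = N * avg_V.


V_stand = 538 * 0.43 = 231.34 ≈ 231.3 m^3/ha

231.3 m^3/ha


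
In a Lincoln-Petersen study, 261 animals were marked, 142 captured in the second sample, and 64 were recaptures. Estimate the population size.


N = M * C / R = 261 * 142 / 64 = 37062 / 64 = 579.09 ≈ 579

579 individuals


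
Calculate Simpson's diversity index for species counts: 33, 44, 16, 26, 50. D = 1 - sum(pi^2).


Total N = 33 + 44 + 16 + 26 + 50 = 169
Per-species terms:
  p = 33/169 = 0.195266; p^2 = 0.195266^2 = 0.038129
  p = 44/169 = 0.260355; p^2 = 0.260355^2 = 0.067785
  p = 16/169 = 0.094675; p^2 = 0.094675^2 = 0.008963
  p = 26/169 = 0.153846; p^2 = 0.153846^2 = 0.023669
  p = 50/169 = 0.295858; p^2 = 0.295858^2 = 0.087532
sum(p^2) = 0.038129 + 0.067785 + 0.008963 + 0.023669 + 0.087532 = 0.226078
D = 1 - 0.226078 = 0.773922 ≈ 0.7739

0.7739


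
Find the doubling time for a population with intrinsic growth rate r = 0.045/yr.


td = ln(2) / 0.045 = 0.693147 / 0.045 = 15.4033 ≈ 15.4 years

15.4 years


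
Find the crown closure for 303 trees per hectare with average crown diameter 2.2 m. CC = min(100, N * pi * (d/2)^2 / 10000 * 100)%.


(d/2)^2 = (2.2/2)^2 = 1.1^2 = 1.21
Crown area = 3.141593 * 1.21 = 3.80133 m^2
N * area / 10000 * 100 = 303 * 3.80133 / 10000 * 100 = 11.5180
CC = min(100, 11.5180) = 11.5180 ≈ 11.5%

11.5%


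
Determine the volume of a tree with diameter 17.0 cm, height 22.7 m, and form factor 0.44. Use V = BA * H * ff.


(D/200)^2 = (17.0/200)^2 = 0.085^2 = 0.007225
BA = 3.141593 * 0.007225 = 0.0226980 m^2
V = 0.0226980 * 22.7 * 0.44 = 0.226708 ≈ 0.227 m^3

0.227 m^3


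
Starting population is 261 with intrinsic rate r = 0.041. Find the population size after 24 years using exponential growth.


r*t = 0.041 * 24 = 0.984
exp(0.984) = 2.67514
N = 261 * 2.67514 = 698.212 ≈ 698

698


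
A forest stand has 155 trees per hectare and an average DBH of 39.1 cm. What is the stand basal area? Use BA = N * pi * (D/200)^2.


(D/200)^2 = (39.1/200)^2 = 0.1955^2 = 0.03822025
Individual BA = 3.141593 * 0.03822025 = 0.120072 m^2
Stand BA = 155 * 0.120072 = 18.6112 ≈ 18.61 m^2/ha

18.61 m^2/ha


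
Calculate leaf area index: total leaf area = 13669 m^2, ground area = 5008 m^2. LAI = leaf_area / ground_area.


LAI = 13669 / 5008 = 2.7294 ≈ 2.73

2.73


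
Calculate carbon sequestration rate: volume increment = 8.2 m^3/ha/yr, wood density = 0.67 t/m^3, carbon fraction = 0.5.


C = 8.2 * 0.67 * 0.5 = 2.747 ≈ 2.75 t C/ha/yr

2.75 t C/ha/yr


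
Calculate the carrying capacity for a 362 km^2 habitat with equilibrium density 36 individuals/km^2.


K = 36 * 362 = 13032 individuals

13032 individuals


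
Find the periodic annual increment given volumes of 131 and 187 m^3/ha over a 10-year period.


PAI = (V2 - V1) / period = (187 - 131) / 10 = 56 / 10 = 5.60 m^3/ha/yr

5.60 m^3/ha/yr


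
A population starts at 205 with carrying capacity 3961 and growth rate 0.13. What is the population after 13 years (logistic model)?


(K - N0)/N0 = (3961 - 205)/205 = 3756/205 = 18.3220
r*t = 0.13 * 13 = 1.69; exp(-1.69) = 0.184520
18.3220 * 0.184520 = 3.38078
1 + 3.38078 = 4.38078
N = 3961 / 4.38078 = 904.177 ≈ 904

904


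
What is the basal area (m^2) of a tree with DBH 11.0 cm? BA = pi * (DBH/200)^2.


D/200 = 11.0/200 = 0.055 m
(D/200)^2 = 0.055^2 = 0.003025
BA = 3.141593 * 0.003025 = 0.00950332 ≈ 0.0095 m^2

0.0095 m^2


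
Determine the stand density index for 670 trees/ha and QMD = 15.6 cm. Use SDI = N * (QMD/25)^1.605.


QMD/25 = 15.6/25 = 0.624
(0.624)^1.605 = exp(1.605 * ln(0.624)) = exp(1.605 * (-0.471605)) = exp(-0.756926) = 0.469106
SDI = 670 * 0.469106 = 314.301 ≈ 314

314


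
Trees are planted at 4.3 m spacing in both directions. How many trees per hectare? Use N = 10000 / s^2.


N = 10000 / 4.3^2 = 10000 / 18.49 = 540.833 ≈ 541 trees/ha

541 trees/ha


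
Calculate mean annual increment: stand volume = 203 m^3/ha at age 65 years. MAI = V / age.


MAI = 203 / 65 = 3.1231 ≈ 3.12 m^3/ha/yr

3.12 m^3/ha/yr


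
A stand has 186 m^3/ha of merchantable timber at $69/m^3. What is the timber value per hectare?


Value = 186 * 69 = $12834/ha

$12834/ha
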